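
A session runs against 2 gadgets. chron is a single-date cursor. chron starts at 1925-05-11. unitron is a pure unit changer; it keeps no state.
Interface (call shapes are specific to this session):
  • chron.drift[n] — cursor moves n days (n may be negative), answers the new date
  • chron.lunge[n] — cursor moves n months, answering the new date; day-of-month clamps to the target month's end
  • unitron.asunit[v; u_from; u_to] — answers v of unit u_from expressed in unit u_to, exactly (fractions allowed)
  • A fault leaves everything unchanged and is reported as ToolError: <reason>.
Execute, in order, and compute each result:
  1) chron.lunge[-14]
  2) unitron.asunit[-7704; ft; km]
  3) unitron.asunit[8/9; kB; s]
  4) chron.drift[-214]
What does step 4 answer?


-- 1. chron.lunge(n=-14) : 1924-03-11
-- 2. unitron.asunit(v=-7704, u_from=ft, u_to=km) : -366903/156250
-- 3. unitron.asunit(v=8/9, u_from=kB, u_to=s) : ToolError: incompatible units
-- 4. chron.drift(n=-214) : 1923-08-10

Answer: 1923-08-10


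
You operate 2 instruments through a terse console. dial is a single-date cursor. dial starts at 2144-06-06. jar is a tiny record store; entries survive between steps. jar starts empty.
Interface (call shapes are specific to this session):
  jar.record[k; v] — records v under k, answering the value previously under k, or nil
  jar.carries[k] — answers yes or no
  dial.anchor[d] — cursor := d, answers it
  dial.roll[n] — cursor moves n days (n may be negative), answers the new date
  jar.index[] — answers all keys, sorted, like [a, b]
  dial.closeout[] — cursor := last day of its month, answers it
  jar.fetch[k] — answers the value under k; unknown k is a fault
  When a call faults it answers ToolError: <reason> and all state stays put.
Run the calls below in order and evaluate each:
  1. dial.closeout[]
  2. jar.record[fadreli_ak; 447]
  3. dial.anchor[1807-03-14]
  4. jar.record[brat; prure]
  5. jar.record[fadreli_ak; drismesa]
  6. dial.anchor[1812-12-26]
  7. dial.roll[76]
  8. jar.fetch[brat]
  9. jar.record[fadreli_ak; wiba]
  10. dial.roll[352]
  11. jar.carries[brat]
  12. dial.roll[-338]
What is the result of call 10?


;; 1. dial.closeout() => 2144-06-30
;; 2. jar.record(k→fadreli_ak, v→447) => nil
;; 3. dial.anchor(d→1807-03-14) => 1807-03-14
;; 4. jar.record(k→brat, v→prure) => nil
;; 5. jar.record(k→fadreli_ak, v→drismesa) => 447
;; 6. dial.anchor(d→1812-12-26) => 1812-12-26
;; 7. dial.roll(n→76) => 1813-03-12
;; 8. jar.fetch(k→brat) => prure
;; 9. jar.record(k→fadreli_ak, v→wiba) => drismesa
;; 10. dial.roll(n→352) => 1814-02-27
;; 11. jar.carries(k→brat) => yes
;; 12. dial.roll(n→-338) => 1813-03-26

Answer: 1814-02-27


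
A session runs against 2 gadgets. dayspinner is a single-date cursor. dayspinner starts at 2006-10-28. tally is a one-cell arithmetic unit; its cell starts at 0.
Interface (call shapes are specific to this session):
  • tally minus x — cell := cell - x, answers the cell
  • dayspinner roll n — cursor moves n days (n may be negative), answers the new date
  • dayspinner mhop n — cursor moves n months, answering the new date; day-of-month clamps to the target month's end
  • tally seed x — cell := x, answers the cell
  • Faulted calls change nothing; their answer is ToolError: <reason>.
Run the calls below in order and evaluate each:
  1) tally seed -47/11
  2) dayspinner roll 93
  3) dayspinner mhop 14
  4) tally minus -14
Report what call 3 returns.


~$ tally seed x='-47/11'
= -47/11
~$ dayspinner roll n='93'
= 2007-01-29
~$ dayspinner mhop n='14'
= 2008-03-29
~$ tally minus x='-14'
= 107/11

Answer: 2008-03-29


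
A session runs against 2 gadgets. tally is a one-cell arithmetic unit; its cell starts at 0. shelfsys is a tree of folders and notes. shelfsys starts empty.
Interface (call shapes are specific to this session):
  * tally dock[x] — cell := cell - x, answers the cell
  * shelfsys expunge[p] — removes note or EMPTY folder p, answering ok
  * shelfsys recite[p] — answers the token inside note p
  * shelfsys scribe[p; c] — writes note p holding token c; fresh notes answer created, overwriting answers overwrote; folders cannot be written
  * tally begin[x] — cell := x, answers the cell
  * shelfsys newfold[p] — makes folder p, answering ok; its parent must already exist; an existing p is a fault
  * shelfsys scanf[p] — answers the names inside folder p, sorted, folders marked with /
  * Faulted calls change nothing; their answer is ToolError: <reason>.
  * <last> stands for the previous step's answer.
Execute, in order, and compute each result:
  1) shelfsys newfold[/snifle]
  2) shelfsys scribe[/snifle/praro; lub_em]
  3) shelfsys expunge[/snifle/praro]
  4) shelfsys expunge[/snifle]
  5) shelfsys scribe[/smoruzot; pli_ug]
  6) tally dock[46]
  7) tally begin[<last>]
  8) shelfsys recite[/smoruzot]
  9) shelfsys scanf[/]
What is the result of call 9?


Invoking shelfsys newfold on p: /snifle, giving ok.
Then shelfsys scribe on p: /snifle/praro, c: lub_em, which returns created.
Next I call shelfsys expunge on p: /snifle/praro: ok.
Calling shelfsys expunge on p: /snifle, and get ok.
Using shelfsys scribe on p: /smoruzot, c: pli_ug, yielding created.
I use tally dock on x: 46, yielding -46.
Invoking tally begin on x: <last>, and see -46.
I invoke shelfsys recite on p: /smoruzot: pli_ug.
Using shelfsys scanf on p: /, which returns [smoruzot].

Answer: [smoruzot]


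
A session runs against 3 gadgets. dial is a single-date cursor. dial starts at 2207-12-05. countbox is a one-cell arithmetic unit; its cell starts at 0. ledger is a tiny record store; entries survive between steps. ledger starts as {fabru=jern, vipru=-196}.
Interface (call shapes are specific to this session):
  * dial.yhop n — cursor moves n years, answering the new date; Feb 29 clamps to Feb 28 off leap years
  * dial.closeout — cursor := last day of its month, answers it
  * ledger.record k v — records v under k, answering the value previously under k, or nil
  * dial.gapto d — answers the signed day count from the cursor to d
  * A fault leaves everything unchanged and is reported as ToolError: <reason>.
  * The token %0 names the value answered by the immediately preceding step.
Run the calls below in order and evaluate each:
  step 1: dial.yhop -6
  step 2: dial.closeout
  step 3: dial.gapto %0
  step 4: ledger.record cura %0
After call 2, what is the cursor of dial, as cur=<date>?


Answer: cur=2201-12-31

Derivation:
→ yhop(n=-6)
← 2201-12-05
→ closeout()
← 2201-12-31
→ gapto(d=%0)
← 0
→ record(k=cura, v=%0)
← nil


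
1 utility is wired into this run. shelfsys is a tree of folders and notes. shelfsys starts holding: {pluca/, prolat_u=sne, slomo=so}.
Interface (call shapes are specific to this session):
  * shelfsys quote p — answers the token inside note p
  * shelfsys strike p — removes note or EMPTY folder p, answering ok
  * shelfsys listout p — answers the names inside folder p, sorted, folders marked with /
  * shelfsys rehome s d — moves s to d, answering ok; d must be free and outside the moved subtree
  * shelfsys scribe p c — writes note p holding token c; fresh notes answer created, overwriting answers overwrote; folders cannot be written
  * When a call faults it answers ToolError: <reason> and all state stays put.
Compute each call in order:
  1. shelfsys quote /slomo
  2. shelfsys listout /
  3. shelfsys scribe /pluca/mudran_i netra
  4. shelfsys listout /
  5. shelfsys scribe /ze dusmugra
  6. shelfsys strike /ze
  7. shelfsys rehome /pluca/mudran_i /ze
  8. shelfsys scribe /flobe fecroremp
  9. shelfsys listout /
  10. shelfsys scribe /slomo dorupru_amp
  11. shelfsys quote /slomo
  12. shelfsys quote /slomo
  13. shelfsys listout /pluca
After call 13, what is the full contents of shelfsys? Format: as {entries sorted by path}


I invoke shelfsys quote with p: /slomo, and get so.
Using shelfsys listout with p: /, yielding [pluca/, prolat_u, slomo].
I invoke shelfsys scribe with p: /pluca/mudran_i, c: netra, and observe created.
Invoking shelfsys listout with p: /, giving [pluca/, prolat_u, slomo].
I call shelfsys scribe with p: /ze, c: dusmugra, and get created.
I invoke shelfsys strike with p: /ze, yielding ok.
I use shelfsys rehome with s: /pluca/mudran_i, d: /ze: ok.
I use shelfsys scribe with p: /flobe, c: fecroremp, and observe created.
I invoke shelfsys listout with p: /, → [flobe, pluca/, prolat_u, slomo, ze].
Invoking shelfsys scribe with p: /slomo, c: dorupru_amp, and see overwrote.
Using shelfsys quote with p: /slomo, → dorupru_amp.
Then shelfsys quote with p: /slomo, giving dorupru_amp.
I use shelfsys listout with p: /pluca, and get [].

Answer: {flobe=fecroremp, pluca/, prolat_u=sne, slomo=dorupru_amp, ze=netra}


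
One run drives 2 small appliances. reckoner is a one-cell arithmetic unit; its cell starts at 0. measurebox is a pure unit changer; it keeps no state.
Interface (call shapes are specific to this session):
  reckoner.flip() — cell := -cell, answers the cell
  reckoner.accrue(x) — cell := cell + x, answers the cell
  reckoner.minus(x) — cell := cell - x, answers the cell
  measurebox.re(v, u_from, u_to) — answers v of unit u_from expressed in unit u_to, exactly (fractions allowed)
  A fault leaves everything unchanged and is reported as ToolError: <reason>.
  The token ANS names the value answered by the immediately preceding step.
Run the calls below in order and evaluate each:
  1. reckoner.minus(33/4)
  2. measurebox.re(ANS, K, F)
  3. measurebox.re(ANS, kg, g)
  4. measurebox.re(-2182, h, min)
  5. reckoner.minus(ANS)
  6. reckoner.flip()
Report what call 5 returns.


Answer: 523647/4

Derivation:
Step: reckoner.minus[x→33/4]
Result: -33/4
Step: measurebox.re[v→ANS; u_from→K; u_to→F]
Result: -11863/25
Step: measurebox.re[v→ANS; u_from→kg; u_to→g]
Result: -474520
Step: measurebox.re[v→-2182; u_from→h; u_to→min]
Result: -130920
Step: reckoner.minus[x→ANS]
Result: 523647/4
Step: reckoner.flip[]
Result: -523647/4


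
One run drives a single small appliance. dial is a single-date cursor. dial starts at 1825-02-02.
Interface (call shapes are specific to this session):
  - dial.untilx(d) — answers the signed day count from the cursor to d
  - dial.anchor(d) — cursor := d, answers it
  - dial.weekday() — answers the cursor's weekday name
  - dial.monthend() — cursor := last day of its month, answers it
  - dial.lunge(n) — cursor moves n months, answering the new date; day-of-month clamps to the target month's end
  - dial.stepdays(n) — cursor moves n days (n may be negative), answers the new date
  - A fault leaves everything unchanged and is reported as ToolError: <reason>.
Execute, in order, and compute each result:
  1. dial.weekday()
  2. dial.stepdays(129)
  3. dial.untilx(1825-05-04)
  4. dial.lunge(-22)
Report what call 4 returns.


Answer: 1823-08-11

Derivation:
==> weekday()
<== Wednesday
==> stepdays(n=129)
<== 1825-06-11
==> untilx(d=1825-05-04)
<== -38
==> lunge(n=-22)
<== 1823-08-11


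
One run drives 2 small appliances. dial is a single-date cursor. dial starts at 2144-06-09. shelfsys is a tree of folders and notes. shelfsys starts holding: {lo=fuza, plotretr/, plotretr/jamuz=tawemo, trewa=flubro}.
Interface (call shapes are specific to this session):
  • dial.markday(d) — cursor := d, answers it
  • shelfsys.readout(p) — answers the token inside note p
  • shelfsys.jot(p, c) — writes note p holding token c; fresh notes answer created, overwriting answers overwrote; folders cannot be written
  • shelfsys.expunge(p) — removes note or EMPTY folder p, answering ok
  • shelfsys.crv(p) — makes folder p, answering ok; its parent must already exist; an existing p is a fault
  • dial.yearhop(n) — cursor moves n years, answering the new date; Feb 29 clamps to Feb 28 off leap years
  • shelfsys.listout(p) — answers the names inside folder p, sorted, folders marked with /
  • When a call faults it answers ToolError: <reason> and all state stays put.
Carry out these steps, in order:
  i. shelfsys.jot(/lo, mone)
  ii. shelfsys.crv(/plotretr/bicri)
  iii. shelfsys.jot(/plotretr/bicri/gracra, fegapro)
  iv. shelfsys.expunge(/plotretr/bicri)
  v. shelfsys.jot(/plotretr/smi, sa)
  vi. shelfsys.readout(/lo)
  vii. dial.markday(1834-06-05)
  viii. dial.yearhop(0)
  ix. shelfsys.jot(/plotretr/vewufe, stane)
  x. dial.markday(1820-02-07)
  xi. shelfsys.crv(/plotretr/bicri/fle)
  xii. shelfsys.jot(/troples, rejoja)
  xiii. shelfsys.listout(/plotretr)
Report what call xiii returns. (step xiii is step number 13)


Answer: [bicri/, jamuz, smi, vewufe]

Derivation:
I call shelfsys.jot(p='/lo', c='mone'), → overwrote.
Invoking shelfsys.crv(p='/plotretr/bicri'), giving ok.
Next I call shelfsys.jot(p='/plotretr/bicri/gracra', c='fegapro'), yielding created.
Calling shelfsys.expunge(p='/plotretr/bicri'), giving ToolError: not empty.
I run shelfsys.jot(p='/plotretr/smi', c='sa'), and get created.
I call shelfsys.readout(p='/lo'), giving mone.
Next I call dial.markday(d='1834-06-05'), and see 1834-06-05.
I call dial.yearhop(n='0'), giving 1834-06-05.
Now I run shelfsys.jot(p='/plotretr/vewufe', c='stane'), → created.
Next I call dial.markday(d='1820-02-07'), and see 1820-02-07.
Using shelfsys.crv(p='/plotretr/bicri/fle'), → ok.
I run shelfsys.jot(p='/troples', c='rejoja'): created.
Invoking shelfsys.listout(p='/plotretr'), giving [bicri/, jamuz, smi, vewufe].


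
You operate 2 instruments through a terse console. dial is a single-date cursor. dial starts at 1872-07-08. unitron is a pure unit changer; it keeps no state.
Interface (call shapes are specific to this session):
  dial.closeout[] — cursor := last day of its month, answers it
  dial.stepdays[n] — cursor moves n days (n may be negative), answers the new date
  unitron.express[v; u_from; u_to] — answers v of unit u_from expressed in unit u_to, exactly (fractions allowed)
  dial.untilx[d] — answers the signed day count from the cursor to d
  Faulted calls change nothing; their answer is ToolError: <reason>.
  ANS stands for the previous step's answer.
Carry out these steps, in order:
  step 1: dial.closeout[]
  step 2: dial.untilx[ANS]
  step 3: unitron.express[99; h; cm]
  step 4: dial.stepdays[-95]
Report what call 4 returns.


I invoke closeout, giving 1872-07-31.
Invoking untilx with d→ANS, and get 0.
Next I call express with v→99, u_from→h, u_to→cm, giving ToolError: incompatible units.
Then stepdays with n→-95, yielding 1872-04-27.

Answer: 1872-04-27


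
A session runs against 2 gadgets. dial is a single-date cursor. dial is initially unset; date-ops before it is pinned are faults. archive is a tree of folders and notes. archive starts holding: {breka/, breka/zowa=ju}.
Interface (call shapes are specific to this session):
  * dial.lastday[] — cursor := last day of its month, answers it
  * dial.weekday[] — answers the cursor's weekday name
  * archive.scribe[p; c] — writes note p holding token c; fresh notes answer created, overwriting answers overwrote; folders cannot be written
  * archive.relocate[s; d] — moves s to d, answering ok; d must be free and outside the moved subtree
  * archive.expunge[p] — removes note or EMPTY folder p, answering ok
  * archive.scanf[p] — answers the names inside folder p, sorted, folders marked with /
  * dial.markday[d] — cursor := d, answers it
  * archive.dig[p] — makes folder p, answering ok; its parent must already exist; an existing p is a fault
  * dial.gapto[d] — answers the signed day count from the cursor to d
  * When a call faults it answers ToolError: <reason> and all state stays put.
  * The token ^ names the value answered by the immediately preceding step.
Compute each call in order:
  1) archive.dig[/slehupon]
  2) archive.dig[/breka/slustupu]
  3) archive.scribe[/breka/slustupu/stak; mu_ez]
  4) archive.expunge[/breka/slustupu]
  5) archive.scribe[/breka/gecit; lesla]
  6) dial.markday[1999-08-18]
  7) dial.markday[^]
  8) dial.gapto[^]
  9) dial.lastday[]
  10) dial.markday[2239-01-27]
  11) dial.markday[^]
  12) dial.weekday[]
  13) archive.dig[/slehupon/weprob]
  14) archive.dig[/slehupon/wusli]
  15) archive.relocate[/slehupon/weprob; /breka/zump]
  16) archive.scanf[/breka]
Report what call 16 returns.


Answer: [gecit, slustupu/, zowa, zump/]

Derivation:
>>> archive.dig p: /slehupon
= ok
>>> archive.dig p: /breka/slustupu
= ok
>>> archive.scribe p: /breka/slustupu/stak c: mu_ez
= created
>>> archive.expunge p: /breka/slustupu
= ToolError: not empty
>>> archive.scribe p: /breka/gecit c: lesla
= created
>>> dial.markday d: 1999-08-18
= 1999-08-18
>>> dial.markday d: ^
= 1999-08-18
>>> dial.gapto d: ^
= 0
>>> dial.lastday
= 1999-08-31
>>> dial.markday d: 2239-01-27
= 2239-01-27
>>> dial.markday d: ^
= 2239-01-27
>>> dial.weekday
= Sunday
>>> archive.dig p: /slehupon/weprob
= ok
>>> archive.dig p: /slehupon/wusli
= ok
>>> archive.relocate s: /slehupon/weprob d: /breka/zump
= ok
>>> archive.scanf p: /breka
= [gecit, slustupu/, zowa, zump/]


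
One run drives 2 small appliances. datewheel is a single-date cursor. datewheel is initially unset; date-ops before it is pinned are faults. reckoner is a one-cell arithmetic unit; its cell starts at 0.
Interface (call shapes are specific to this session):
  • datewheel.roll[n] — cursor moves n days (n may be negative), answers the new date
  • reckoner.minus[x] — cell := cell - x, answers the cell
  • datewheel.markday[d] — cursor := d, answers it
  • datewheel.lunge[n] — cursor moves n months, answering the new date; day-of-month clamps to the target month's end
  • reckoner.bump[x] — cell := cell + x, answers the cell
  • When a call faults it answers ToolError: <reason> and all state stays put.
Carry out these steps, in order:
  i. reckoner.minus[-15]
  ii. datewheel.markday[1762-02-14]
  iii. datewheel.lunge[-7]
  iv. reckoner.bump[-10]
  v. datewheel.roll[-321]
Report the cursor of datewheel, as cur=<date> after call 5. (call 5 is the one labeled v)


CALL minus[x='-15']
RET  15
CALL markday[d='1762-02-14']
RET  1762-02-14
CALL lunge[n='-7']
RET  1761-07-14
CALL bump[x='-10']
RET  5
CALL roll[n='-321']
RET  1760-08-27

Answer: cur=1760-08-27


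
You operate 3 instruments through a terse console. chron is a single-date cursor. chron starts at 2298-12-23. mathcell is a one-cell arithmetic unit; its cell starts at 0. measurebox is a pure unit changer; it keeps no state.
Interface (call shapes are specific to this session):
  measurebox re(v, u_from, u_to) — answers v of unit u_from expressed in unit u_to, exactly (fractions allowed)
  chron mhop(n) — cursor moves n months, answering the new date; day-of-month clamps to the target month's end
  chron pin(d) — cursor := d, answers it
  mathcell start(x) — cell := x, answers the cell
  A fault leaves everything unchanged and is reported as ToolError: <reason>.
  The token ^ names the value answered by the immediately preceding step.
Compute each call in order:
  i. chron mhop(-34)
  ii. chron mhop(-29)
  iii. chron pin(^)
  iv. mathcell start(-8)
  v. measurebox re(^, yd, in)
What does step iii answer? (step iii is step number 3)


Answer: 2293-09-23

Derivation:
I try chron mhop using -34: 2296-02-23.
Calling chron mhop using -29, which returns 2293-09-23.
I call chron pin using ^, yielding 2293-09-23.
I invoke mathcell start using -8, and observe -8.
Now I run measurebox re using ^, yd, in, which returns -288.


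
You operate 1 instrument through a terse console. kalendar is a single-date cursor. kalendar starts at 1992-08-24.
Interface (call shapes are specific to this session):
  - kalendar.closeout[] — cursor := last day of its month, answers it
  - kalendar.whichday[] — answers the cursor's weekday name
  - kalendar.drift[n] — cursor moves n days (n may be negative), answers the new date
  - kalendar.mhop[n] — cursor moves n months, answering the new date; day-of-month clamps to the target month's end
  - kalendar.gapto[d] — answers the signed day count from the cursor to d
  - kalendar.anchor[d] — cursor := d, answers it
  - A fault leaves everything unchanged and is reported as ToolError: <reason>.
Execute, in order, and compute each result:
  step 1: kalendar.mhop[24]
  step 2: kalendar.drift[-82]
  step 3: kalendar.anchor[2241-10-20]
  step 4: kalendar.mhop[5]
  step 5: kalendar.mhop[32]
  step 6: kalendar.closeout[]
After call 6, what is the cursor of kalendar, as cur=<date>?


-- kalendar.mhop(n: 24) : 1994-08-24
-- kalendar.drift(n: -82) : 1994-06-03
-- kalendar.anchor(d: 2241-10-20) : 2241-10-20
-- kalendar.mhop(n: 5) : 2242-03-20
-- kalendar.mhop(n: 32) : 2244-11-20
-- kalendar.closeout() : 2244-11-30

Answer: cur=2244-11-30


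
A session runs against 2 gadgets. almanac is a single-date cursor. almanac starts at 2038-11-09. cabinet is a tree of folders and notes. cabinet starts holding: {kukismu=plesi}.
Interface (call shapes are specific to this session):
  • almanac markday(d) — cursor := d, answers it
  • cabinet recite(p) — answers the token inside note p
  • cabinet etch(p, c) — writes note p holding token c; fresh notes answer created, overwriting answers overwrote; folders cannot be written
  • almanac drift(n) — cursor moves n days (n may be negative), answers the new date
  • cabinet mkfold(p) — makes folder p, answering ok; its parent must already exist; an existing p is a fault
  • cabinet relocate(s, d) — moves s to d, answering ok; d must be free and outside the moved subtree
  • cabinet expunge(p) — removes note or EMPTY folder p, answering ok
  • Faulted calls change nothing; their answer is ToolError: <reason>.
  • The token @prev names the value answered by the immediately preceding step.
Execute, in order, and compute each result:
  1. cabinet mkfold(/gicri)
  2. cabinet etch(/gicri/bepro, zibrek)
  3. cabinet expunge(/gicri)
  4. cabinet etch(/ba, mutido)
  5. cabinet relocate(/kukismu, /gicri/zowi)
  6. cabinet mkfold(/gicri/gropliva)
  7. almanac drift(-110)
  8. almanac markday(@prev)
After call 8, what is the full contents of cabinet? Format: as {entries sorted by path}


Answer: {ba=mutido, gicri/, gicri/bepro=zibrek, gicri/gropliva/, gicri/zowi=plesi}

Derivation:
·→ cabinet mkfold(p: /gicri)
·← ok
·→ cabinet etch(p: /gicri/bepro, c: zibrek)
·← created
·→ cabinet expunge(p: /gicri)
·← ToolError: not empty
·→ cabinet etch(p: /ba, c: mutido)
·← created
·→ cabinet relocate(s: /kukismu, d: /gicri/zowi)
·← ok
·→ cabinet mkfold(p: /gicri/gropliva)
·← ok
·→ almanac drift(n: -110)
·← 2038-07-22
·→ almanac markday(d: @prev)
·← 2038-07-22


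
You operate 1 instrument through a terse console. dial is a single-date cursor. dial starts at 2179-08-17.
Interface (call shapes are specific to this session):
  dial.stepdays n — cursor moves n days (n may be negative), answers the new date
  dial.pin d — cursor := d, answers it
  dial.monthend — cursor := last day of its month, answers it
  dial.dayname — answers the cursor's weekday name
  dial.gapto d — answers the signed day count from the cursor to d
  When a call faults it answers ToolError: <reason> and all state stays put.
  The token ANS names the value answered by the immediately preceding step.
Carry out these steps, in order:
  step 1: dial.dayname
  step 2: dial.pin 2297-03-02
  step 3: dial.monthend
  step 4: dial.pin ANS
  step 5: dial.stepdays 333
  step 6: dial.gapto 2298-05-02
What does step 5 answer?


~$ dial.dayname
= Tuesday
~$ dial.pin d=2297-03-02
= 2297-03-02
~$ dial.monthend
= 2297-03-31
~$ dial.pin d=ANS
= 2297-03-31
~$ dial.stepdays n=333
= 2298-02-27
~$ dial.gapto d=2298-05-02
= 64

Answer: 2298-02-27


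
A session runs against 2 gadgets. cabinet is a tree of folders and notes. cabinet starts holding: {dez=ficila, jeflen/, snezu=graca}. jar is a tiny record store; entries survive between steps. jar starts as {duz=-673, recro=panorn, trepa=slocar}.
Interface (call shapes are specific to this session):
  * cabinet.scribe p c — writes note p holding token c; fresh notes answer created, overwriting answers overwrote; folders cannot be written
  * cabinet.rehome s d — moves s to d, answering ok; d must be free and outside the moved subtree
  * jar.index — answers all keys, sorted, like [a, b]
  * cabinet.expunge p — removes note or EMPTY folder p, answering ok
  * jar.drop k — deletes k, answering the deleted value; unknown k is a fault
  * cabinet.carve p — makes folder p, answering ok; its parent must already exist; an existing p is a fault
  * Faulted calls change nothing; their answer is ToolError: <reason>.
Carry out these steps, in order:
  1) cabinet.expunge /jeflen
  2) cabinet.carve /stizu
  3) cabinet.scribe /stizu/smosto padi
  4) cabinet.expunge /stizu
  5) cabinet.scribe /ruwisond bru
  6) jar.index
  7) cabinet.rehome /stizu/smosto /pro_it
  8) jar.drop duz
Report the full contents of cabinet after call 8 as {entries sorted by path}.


Act: cabinet.expunge[p='/jeflen']
Obs: ok
Act: cabinet.carve[p='/stizu']
Obs: ok
Act: cabinet.scribe[p='/stizu/smosto'; c='padi']
Obs: created
Act: cabinet.expunge[p='/stizu']
Obs: ToolError: not empty
Act: cabinet.scribe[p='/ruwisond'; c='bru']
Obs: created
Act: jar.index[]
Obs: [duz, recro, trepa]
Act: cabinet.rehome[s='/stizu/smosto'; d='/pro_it']
Obs: ok
Act: jar.drop[k='duz']
Obs: -673

Answer: {dez=ficila, pro_it=padi, ruwisond=bru, snezu=graca, stizu/}


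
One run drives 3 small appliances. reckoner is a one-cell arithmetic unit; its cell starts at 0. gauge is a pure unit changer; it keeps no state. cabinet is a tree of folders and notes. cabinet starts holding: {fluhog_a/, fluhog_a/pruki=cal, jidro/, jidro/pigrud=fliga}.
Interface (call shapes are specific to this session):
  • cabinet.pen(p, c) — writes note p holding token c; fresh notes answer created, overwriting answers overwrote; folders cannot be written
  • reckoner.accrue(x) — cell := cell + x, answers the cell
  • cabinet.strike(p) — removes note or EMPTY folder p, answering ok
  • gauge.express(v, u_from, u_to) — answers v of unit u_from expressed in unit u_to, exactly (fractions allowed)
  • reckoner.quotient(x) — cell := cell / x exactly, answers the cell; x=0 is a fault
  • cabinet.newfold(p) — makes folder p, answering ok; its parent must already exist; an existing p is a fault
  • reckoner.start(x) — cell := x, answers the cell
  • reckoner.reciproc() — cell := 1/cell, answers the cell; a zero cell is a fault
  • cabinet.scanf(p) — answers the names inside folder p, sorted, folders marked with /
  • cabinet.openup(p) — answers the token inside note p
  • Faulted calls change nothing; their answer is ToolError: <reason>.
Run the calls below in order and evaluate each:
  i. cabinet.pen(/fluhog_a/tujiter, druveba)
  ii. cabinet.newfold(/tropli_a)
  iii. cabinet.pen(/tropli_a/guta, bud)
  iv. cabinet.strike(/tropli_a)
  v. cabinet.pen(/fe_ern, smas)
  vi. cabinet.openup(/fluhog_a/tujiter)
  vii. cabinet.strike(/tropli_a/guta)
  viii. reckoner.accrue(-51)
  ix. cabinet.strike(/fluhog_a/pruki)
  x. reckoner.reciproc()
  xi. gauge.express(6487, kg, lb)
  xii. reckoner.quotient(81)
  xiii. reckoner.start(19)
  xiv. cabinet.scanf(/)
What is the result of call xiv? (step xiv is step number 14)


Answer: [fe_ern, fluhog_a/, jidro/, tropli_a/]

Derivation:
~$ pen p: /fluhog_a/tujiter c: druveba
  created
~$ newfold p: /tropli_a
  ok
~$ pen p: /tropli_a/guta c: bud
  created
~$ strike p: /tropli_a
  ToolError: not empty
~$ pen p: /fe_ern c: smas
  created
~$ openup p: /fluhog_a/tujiter
  druveba
~$ strike p: /tropli_a/guta
  ok
~$ accrue x: -51
  -51
~$ strike p: /fluhog_a/pruki
  ok
~$ reciproc
  -1/51
~$ express v: 6487 u_from: kg u_to: lb
  648700000000/45359237
~$ quotient x: 81
  -1/4131
~$ start x: 19
  19
~$ scanf p: /
  [fe_ern, fluhog_a/, jidro/, tropli_a/]


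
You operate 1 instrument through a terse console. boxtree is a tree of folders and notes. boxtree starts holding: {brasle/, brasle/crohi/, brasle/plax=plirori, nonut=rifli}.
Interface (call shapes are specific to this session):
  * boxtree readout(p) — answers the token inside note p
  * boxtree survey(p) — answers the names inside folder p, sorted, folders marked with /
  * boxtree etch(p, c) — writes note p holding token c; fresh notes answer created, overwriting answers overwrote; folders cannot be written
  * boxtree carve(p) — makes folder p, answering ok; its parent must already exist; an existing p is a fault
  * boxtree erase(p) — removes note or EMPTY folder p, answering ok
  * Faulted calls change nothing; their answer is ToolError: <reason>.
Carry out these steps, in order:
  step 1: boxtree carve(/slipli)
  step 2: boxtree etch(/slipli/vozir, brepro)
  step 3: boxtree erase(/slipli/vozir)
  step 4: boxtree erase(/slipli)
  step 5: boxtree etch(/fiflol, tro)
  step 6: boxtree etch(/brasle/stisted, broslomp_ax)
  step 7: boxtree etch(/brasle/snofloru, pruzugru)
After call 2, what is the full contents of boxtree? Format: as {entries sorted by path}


Answer: {brasle/, brasle/crohi/, brasle/plax=plirori, nonut=rifli, slipli/, slipli/vozir=brepro}

Derivation:
~$ boxtree carve p→/slipli
  ok
~$ boxtree etch p→/slipli/vozir c→brepro
  created
~$ boxtree erase p→/slipli/vozir
  ok
~$ boxtree erase p→/slipli
  ok
~$ boxtree etch p→/fiflol c→tro
  created
~$ boxtree etch p→/brasle/stisted c→broslomp_ax
  created
~$ boxtree etch p→/brasle/snofloru c→pruzugru
  created


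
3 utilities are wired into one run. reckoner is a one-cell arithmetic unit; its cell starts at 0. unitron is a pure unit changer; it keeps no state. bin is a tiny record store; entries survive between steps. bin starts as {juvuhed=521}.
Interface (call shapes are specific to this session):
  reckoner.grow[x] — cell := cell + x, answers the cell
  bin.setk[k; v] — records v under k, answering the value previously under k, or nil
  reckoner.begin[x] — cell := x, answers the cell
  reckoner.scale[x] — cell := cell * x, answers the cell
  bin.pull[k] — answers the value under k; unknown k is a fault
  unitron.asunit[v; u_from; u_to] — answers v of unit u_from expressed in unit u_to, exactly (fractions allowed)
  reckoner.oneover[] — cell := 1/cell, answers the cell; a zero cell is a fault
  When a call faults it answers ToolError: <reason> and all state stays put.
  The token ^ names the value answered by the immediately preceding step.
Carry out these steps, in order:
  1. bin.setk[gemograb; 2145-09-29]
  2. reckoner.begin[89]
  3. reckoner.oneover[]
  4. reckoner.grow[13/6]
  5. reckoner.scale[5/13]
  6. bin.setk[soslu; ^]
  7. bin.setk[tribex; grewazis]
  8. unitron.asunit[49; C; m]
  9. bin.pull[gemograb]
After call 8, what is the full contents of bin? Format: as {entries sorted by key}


I call bin.setk on gemograb, 2145-09-29, and get nil.
Using reckoner.begin on 89: 89.
Calling reckoner.oneover(), and get 1/89.
I try reckoner.grow on 13/6, and observe 1163/534.
Using reckoner.scale on 5/13: 5815/6942.
Then bin.setk on soslu, ^, → nil.
I run bin.setk on tribex, grewazis, and get nil.
I use unitron.asunit on 49, C, m, and get ToolError: incompatible units.
I use bin.pull on gemograb: 2145-09-29.

Answer: {gemograb=2145-09-29, juvuhed=521, soslu=5815/6942, tribex=grewazis}


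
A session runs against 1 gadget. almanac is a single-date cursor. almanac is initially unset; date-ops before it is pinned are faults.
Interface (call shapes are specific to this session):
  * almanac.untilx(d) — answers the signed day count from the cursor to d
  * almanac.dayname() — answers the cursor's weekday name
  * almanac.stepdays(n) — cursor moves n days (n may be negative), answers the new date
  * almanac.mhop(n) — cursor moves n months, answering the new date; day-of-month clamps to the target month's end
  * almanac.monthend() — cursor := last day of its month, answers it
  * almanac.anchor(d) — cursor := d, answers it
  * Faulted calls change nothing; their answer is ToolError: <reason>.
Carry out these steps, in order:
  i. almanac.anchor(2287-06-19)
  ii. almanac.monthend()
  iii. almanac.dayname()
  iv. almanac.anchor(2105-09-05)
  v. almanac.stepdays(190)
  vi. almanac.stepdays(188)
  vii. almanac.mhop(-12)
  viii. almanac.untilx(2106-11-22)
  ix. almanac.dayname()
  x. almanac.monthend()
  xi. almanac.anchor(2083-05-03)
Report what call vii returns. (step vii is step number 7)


Answer: 2105-09-18

Derivation:
==> anchor(d→2287-06-19)
<== 2287-06-19
==> monthend()
<== 2287-06-30
==> dayname()
<== Thursday
==> anchor(d→2105-09-05)
<== 2105-09-05
==> stepdays(n→190)
<== 2106-03-14
==> stepdays(n→188)
<== 2106-09-18
==> mhop(n→-12)
<== 2105-09-18
==> untilx(d→2106-11-22)
<== 430
==> dayname()
<== Friday
==> monthend()
<== 2105-09-30
==> anchor(d→2083-05-03)
<== 2083-05-03


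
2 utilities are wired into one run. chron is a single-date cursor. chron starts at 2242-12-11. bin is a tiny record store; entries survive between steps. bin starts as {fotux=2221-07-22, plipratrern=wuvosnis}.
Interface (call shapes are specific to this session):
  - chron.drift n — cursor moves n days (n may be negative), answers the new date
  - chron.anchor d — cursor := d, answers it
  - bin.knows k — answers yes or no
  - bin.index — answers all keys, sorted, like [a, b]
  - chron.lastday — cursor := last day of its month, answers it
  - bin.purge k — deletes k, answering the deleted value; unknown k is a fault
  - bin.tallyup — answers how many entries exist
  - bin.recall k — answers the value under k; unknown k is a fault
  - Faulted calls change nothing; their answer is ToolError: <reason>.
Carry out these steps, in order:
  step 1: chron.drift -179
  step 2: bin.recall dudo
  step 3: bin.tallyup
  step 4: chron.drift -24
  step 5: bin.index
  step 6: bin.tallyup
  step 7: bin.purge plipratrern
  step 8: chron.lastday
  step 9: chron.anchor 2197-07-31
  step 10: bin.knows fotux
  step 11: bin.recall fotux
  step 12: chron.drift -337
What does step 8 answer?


Answer: 2242-05-31

Derivation:
// 1. chron.drift(n=-179) -> 2242-06-15
// 2. bin.recall(k=dudo) -> ToolError: no such key dudo
// 3. bin.tallyup() -> 2
// 4. chron.drift(n=-24) -> 2242-05-22
// 5. bin.index() -> [fotux, plipratrern]
// 6. bin.tallyup() -> 2
// 7. bin.purge(k=plipratrern) -> wuvosnis
// 8. chron.lastday() -> 2242-05-31
// 9. chron.anchor(d=2197-07-31) -> 2197-07-31
// 10. bin.knows(k=fotux) -> yes
// 11. bin.recall(k=fotux) -> 2221-07-22
// 12. chron.drift(n=-337) -> 2196-08-28


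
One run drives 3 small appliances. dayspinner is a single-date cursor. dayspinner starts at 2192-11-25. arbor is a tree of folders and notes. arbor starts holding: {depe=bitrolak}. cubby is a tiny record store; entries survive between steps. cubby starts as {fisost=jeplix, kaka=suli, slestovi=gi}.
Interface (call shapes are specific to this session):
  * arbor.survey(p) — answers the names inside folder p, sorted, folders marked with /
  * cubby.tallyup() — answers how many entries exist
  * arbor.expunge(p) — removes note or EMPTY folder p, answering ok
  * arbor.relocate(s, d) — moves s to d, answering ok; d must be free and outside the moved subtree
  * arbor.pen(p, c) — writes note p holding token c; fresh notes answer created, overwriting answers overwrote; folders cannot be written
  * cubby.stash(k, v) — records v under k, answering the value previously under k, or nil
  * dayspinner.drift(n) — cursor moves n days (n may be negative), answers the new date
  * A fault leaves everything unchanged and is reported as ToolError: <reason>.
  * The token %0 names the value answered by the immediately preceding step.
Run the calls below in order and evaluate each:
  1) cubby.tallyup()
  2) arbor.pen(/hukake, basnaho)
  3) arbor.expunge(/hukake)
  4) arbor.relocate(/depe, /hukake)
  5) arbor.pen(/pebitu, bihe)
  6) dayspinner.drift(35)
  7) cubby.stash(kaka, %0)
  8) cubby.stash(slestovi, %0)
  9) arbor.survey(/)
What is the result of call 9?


Invoking tallyup, — result: 3.
Now I run pen on p→/hukake, c→basnaho, and get created.
Then expunge on p→/hukake, → ok.
I call relocate on s→/depe, d→/hukake, and get ok.
I call pen on p→/pebitu, c→bihe, giving created.
I try drift on n→35, and observe 2192-12-30.
Next I call stash on k→kaka, v→%0, and observe suli.
I invoke stash on k→slestovi, v→%0, and see gi.
I invoke survey on p→/, which returns [hukake, pebitu].

Answer: [hukake, pebitu]


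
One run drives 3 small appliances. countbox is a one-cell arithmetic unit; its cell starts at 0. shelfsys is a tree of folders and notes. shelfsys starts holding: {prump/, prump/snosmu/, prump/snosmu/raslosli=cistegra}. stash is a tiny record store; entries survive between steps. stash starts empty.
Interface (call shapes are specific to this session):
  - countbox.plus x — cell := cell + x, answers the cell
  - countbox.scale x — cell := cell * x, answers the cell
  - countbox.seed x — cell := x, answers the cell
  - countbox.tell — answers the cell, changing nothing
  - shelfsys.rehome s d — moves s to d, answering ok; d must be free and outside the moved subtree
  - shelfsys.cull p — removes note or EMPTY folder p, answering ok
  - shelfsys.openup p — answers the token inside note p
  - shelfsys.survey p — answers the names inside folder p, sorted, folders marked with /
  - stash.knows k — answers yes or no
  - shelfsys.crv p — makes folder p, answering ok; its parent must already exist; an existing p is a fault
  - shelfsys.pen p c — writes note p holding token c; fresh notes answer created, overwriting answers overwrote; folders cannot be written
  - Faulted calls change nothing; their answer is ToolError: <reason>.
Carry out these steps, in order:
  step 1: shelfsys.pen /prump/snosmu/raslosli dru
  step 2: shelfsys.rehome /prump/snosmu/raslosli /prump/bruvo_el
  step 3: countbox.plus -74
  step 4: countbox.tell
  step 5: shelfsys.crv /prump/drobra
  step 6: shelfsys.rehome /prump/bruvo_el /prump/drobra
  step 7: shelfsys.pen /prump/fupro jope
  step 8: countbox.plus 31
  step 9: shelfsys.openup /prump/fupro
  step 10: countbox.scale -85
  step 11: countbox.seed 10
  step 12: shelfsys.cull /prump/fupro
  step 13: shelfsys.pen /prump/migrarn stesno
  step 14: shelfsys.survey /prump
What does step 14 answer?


Answer: [bruvo_el, drobra/, migrarn, snosmu/]

Derivation:
Act: pen[p→/prump/snosmu/raslosli; c→dru]
Obs: overwrote
Act: rehome[s→/prump/snosmu/raslosli; d→/prump/bruvo_el]
Obs: ok
Act: plus[x→-74]
Obs: -74
Act: tell[]
Obs: -74
Act: crv[p→/prump/drobra]
Obs: ok
Act: rehome[s→/prump/bruvo_el; d→/prump/drobra]
Obs: ToolError: exists
Act: pen[p→/prump/fupro; c→jope]
Obs: created
Act: plus[x→31]
Obs: -43
Act: openup[p→/prump/fupro]
Obs: jope
Act: scale[x→-85]
Obs: 3655
Act: seed[x→10]
Obs: 10
Act: cull[p→/prump/fupro]
Obs: ok
Act: pen[p→/prump/migrarn; c→stesno]
Obs: created
Act: survey[p→/prump]
Obs: [bruvo_el, drobra/, migrarn, snosmu/]


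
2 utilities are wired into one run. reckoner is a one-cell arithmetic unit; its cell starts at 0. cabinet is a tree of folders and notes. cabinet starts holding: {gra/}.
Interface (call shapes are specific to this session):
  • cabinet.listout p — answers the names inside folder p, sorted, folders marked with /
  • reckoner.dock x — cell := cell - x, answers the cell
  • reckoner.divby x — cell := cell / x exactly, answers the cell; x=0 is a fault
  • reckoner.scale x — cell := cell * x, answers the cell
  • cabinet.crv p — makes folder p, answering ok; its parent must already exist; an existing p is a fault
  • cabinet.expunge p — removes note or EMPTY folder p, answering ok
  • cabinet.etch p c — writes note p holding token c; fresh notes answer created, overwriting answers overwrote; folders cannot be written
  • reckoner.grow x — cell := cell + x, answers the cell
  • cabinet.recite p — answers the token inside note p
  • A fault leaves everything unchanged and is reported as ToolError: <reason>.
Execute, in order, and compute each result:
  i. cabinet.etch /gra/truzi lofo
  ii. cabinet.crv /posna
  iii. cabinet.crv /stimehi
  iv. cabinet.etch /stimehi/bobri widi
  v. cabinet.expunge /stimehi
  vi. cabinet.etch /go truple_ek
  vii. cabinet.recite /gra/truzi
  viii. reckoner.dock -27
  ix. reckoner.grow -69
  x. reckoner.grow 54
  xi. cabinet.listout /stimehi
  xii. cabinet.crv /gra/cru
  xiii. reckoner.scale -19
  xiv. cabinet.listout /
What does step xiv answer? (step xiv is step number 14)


Answer: [go, gra/, posna/, stimehi/]

Derivation:
>> cabinet.etch(p→/gra/truzi, c→lofo)
<< created
>> cabinet.crv(p→/posna)
<< ok
>> cabinet.crv(p→/stimehi)
<< ok
>> cabinet.etch(p→/stimehi/bobri, c→widi)
<< created
>> cabinet.expunge(p→/stimehi)
<< ToolError: not empty
>> cabinet.etch(p→/go, c→truple_ek)
<< created
>> cabinet.recite(p→/gra/truzi)
<< lofo
>> reckoner.dock(x→-27)
<< 27
>> reckoner.grow(x→-69)
<< -42
>> reckoner.grow(x→54)
<< 12
>> cabinet.listout(p→/stimehi)
<< [bobri]
>> cabinet.crv(p→/gra/cru)
<< ok
>> reckoner.scale(x→-19)
<< -228
>> cabinet.listout(p→/)
<< [go, gra/, posna/, stimehi/]
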